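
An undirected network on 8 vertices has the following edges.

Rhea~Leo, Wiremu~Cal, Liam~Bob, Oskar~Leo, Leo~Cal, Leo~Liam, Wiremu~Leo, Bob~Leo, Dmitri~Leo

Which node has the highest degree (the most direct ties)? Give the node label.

Degrees — Bob:2, Cal:2, Dmitri:1, Leo:7, Liam:2, Oskar:1, Rhea:1, Wiremu:2.
The maximum is 7, attained only by Leo.

Leo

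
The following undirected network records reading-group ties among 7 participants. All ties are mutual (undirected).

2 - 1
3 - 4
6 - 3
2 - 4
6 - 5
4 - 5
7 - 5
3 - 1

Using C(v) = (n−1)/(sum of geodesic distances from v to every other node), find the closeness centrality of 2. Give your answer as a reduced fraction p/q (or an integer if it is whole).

Distances from 2: 1:1, 3:2, 4:1, 5:2, 6:3, 7:3. Sum = 12.
n = 7, so closeness = 6/12 = 1/2.

1/2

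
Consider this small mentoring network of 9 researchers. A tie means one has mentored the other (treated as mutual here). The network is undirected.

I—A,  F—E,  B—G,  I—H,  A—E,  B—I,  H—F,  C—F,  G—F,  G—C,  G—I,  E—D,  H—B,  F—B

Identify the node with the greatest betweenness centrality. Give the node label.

F

Unnormalized betweenness of each node: A:2, B:2/3, C:0, D:0, E:17/2, F:31/3, G:7/3, H:1/3, I:23/6.
F has the largest value, 31/3, making it the main broker — the node through which the most shortest paths run.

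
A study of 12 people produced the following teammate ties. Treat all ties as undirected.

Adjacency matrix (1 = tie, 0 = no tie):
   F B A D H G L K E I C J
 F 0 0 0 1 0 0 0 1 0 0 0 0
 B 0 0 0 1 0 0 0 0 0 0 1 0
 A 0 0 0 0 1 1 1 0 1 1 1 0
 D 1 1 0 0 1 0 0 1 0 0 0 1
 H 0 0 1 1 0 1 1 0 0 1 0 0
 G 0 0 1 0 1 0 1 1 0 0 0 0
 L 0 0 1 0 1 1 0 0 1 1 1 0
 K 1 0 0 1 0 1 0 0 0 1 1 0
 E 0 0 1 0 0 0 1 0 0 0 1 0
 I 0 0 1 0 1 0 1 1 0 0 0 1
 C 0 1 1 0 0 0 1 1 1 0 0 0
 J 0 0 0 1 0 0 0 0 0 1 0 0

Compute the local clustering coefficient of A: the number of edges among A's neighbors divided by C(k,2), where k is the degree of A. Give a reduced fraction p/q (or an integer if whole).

A's neighbors: C, E, G, H, I, and L (k = 6).
Possible neighbor pairs: C(6,2) = 15. Edges among them: C–E, C–L, E–L, G–H, G–L, H–I, H–L, I–L → e = 8.
Clustering(A) = 8/15.

8/15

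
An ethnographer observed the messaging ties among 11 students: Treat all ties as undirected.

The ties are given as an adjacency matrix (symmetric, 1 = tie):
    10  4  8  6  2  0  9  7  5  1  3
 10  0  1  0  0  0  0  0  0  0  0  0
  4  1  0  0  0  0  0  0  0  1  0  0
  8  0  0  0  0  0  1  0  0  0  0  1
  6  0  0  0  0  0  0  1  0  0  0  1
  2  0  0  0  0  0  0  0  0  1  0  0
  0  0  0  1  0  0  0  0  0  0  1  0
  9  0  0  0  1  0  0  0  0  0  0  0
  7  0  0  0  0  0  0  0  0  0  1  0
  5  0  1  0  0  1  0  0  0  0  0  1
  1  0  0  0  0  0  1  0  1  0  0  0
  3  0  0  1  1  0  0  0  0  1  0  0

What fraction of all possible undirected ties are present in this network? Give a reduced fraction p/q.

There are 10 edges and 11 nodes, so the maximum possible is C(11,2) = 55.
Density = 10/55 = 2/11.

2/11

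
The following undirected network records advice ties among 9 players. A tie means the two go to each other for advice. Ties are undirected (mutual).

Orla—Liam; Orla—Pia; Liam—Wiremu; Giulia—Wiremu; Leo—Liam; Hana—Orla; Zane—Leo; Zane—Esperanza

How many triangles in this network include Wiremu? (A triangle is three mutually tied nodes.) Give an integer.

0

Wiremu's neighbors are Giulia and Liam, but none of them are tied to each other, so no triangle contains Wiremu.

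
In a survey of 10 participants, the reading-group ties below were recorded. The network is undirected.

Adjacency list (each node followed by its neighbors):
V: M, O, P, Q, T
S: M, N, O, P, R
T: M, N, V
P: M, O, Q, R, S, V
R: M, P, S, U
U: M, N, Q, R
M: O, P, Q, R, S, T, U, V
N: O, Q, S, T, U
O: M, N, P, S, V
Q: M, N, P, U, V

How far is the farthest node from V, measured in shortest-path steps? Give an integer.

Distances from V: M:1, N:2, O:1, P:1, Q:1, R:2, S:2, T:1, U:2.
The largest is 2 (to R, S, U, and N), so the eccentricity of V is 2.

2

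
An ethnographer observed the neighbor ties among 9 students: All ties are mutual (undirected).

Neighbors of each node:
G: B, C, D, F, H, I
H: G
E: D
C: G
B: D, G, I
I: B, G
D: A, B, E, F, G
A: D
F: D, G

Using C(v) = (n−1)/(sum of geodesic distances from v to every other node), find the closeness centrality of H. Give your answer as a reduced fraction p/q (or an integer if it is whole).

8/17

Distances from H: A:3, B:2, C:2, D:2, E:3, F:2, G:1, I:2. Sum = 17.
n = 9, so closeness = 8/17.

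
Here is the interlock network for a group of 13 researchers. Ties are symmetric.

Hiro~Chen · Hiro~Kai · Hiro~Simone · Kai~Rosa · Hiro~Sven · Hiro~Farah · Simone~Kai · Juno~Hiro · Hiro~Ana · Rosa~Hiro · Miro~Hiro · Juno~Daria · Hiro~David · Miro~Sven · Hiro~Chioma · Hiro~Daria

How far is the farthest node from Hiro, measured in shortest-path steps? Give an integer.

1

Distances from Hiro: Ana:1, Chen:1, Chioma:1, Daria:1, David:1, Farah:1, Juno:1, Kai:1, Miro:1, Rosa:1, Simone:1, Sven:1.
The largest is 1 (to Chioma, Miro, Farah, Daria, Kai, Chen, David, Juno, Ana, Rosa, Simone, and Sven), so the eccentricity of Hiro is 1.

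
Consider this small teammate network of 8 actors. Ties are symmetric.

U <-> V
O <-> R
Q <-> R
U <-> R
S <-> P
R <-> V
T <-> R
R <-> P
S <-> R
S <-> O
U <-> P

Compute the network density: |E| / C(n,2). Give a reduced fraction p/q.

11/28

There are 11 edges and 8 nodes, so the maximum possible is C(8,2) = 28.
Density = 11/28.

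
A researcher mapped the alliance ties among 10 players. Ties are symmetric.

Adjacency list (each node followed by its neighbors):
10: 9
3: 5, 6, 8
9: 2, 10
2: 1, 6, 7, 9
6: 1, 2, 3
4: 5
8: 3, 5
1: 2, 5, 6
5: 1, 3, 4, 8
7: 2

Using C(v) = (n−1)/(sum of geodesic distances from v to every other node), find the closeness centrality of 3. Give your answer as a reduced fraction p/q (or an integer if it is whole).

9/19

Distances from 3: 1:2, 2:2, 4:2, 5:1, 6:1, 7:3, 8:1, 9:3, 10:4. Sum = 19.
n = 10, so closeness = 9/19.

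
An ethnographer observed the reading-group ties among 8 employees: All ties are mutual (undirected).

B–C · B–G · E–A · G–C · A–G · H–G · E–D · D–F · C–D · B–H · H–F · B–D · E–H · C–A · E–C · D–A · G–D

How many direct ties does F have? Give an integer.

2

F is directly tied to D and H. That is 2 neighbors, so the degree of F is 2.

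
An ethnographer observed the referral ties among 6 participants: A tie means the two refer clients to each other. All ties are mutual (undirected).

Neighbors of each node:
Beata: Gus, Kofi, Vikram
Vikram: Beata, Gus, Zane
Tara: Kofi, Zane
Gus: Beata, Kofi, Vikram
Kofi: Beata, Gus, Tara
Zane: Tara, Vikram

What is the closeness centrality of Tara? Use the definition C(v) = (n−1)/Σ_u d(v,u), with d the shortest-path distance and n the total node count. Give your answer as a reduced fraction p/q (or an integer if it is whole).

Distances from Tara: Beata:2, Gus:2, Kofi:1, Vikram:2, Zane:1. Sum = 8.
n = 6, so closeness = 5/8.

5/8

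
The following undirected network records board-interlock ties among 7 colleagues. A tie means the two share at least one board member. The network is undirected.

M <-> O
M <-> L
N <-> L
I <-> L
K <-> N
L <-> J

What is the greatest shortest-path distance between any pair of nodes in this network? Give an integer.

4

Eccentricity of each node (its greatest distance to any other): I:3, J:3, K:4, L:2, M:3, N:3, O:4.
The maximum eccentricity is 4, realized for instance by the pair K–O via K – N – L – M – O. So the diameter is 4.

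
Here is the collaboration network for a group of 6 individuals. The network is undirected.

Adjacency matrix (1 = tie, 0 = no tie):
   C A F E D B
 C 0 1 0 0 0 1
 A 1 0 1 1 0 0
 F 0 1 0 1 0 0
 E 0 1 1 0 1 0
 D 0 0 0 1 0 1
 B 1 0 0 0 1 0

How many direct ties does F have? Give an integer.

F is directly tied to A and E. That is 2 neighbors, so the degree of F is 2.

2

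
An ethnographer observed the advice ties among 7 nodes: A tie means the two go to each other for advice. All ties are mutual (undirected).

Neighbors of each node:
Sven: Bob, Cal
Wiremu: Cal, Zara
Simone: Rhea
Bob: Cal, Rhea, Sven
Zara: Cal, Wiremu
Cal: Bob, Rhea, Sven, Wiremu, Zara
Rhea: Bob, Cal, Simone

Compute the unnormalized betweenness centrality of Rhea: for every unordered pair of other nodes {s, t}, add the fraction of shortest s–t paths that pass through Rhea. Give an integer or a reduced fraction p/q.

5

Pairs whose geodesics pass through Rhea — Wiremu–Simone: 1; Cal–Simone: 1; Sven–Simone: 2/2; Simone–Bob: 1; Simone–Zara: 1.
All other pairs contribute 0.
Summing the contributions gives betweenness(Rhea) = 5.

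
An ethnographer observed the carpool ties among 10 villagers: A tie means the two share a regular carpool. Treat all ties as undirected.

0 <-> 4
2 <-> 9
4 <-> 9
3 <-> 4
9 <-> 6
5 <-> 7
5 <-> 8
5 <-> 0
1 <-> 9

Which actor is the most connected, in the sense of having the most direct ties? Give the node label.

9

Degrees — 0:2, 1:1, 2:1, 3:1, 4:3, 5:3, 6:1, 7:1, 8:1, 9:4.
The maximum is 4, attained only by 9.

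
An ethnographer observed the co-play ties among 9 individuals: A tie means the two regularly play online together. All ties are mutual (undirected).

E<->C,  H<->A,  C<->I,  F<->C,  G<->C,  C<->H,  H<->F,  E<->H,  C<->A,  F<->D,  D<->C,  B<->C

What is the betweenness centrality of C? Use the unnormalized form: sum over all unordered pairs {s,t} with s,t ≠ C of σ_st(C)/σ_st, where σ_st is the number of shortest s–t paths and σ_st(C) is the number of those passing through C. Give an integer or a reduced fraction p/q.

Pairs whose geodesics pass through C — A–E: 1/2; A–I: 1; A–F: 1/2; A–B: 1; A–G: 1; A–D: 1; E–I: 1; E–F: 1/2; E–B: 1; E–G: 1; E–D: 1; I–F: 1; I–B: 1; I–G: 1 … (+10 more pairs).
All other pairs contribute 0.
Summing the contributions gives betweenness(C) = 22.

22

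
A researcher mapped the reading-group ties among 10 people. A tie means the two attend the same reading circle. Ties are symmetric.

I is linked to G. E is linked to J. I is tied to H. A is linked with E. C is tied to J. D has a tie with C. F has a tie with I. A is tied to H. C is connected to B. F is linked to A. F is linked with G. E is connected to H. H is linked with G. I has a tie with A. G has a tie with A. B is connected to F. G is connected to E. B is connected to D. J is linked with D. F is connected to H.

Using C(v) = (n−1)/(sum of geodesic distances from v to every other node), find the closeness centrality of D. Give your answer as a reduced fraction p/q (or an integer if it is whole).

Distances from D: A:3, B:1, C:1, E:2, F:2, G:3, H:3, I:3, J:1. Sum = 19.
n = 10, so closeness = 9/19.

9/19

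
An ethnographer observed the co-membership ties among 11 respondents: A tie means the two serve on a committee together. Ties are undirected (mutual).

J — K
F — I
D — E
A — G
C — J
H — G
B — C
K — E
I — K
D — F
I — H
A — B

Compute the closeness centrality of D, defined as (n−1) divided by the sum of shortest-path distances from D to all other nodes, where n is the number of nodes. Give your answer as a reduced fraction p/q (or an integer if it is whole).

Distances from D: A:5, B:5, C:4, E:1, F:1, G:4, H:3, I:2, J:3, K:2. Sum = 30.
n = 11, so closeness = 10/30 = 1/3.

1/3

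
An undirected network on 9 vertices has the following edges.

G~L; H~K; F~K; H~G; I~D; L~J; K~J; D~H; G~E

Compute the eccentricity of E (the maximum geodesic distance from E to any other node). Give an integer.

Distances from E: D:3, F:4, G:1, H:2, I:4, J:3, K:3, L:2.
The largest is 4 (to I and F), so the eccentricity of E is 4.

4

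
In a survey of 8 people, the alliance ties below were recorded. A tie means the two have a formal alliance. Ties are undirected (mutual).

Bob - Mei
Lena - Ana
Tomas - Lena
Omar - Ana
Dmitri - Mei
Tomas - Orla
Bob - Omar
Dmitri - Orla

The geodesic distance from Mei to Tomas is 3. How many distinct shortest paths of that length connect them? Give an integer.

The shortest distance is 3, and the only length-3 path is Mei–Dmitri–Orla–Tomas. So there is exactly 1 shortest path.

1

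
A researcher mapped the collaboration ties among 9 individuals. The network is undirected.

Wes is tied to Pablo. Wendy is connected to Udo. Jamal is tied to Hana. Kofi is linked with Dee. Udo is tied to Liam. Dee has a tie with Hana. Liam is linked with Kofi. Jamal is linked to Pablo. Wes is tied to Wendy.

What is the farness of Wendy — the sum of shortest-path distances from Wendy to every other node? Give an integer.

20

Distances from Wendy: Dee:4, Hana:4, Jamal:3, Kofi:3, Liam:2, Pablo:2, Udo:1, Wes:1.
Sum = 4 + 4 + 3 + 3 + 2 + 2 + 1 + 1 = 20.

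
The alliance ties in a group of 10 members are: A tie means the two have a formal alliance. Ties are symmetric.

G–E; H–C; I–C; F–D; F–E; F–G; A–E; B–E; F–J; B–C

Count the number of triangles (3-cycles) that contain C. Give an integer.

0

C's neighbors are B, H, and I, but none of them are tied to each other, so no triangle contains C.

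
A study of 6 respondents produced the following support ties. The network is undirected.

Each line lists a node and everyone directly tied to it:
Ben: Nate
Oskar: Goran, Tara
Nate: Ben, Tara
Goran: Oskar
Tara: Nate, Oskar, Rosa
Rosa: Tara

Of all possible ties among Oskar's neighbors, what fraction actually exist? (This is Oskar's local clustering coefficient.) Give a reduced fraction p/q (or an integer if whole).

Oskar's neighbors: Goran and Tara (k = 2).
Possible neighbor pairs: C(2,2) = 1. Edges among them: none → e = 0.
Clustering(Oskar) = 0/1.

0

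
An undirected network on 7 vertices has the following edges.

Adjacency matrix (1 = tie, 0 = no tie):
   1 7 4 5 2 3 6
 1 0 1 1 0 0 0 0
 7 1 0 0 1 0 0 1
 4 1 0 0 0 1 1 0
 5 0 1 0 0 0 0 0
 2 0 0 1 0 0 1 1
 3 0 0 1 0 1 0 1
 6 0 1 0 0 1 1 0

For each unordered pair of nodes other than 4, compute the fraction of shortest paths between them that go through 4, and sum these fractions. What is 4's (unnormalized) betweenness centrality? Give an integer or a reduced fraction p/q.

2

Pairs whose geodesics pass through 4 — 1–2: 1; 1–3: 1.
All other pairs contribute 0.
Summing the contributions gives betweenness(4) = 2.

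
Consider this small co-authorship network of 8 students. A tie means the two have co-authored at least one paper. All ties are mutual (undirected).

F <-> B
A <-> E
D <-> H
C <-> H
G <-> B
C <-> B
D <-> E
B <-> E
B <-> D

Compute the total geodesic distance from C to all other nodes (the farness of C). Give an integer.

Distances from C: A:3, B:1, D:2, E:2, F:2, G:2, H:1.
Sum = 3 + 1 + 2 + 2 + 2 + 2 + 1 = 13.

13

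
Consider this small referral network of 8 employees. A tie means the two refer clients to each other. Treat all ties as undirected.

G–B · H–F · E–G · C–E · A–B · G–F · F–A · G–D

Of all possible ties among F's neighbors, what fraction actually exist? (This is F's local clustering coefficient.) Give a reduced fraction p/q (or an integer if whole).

0

F's neighbors: A, G, and H (k = 3).
Possible neighbor pairs: C(3,2) = 3. Edges among them: none → e = 0.
Clustering(F) = 0/3 = 0.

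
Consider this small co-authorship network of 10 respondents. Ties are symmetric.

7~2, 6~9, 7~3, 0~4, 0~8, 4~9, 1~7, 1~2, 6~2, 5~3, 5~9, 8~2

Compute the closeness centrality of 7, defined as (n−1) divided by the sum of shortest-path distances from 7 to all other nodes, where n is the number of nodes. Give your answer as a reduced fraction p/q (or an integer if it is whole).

Distances from 7: 0:3, 1:1, 2:1, 3:1, 4:4, 5:2, 6:2, 8:2, 9:3. Sum = 19.
n = 10, so closeness = 9/19.

9/19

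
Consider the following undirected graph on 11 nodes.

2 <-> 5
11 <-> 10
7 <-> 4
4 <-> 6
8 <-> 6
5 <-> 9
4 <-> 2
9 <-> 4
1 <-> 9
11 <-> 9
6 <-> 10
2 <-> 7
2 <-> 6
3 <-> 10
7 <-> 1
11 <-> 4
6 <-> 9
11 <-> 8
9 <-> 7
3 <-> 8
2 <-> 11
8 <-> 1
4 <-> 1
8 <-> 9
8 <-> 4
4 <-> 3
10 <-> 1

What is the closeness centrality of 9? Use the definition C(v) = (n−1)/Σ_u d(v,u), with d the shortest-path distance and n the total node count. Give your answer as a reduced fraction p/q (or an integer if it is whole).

10/13

Distances from 9: 1:1, 2:2, 3:2, 4:1, 5:1, 6:1, 7:1, 8:1, 10:2, 11:1. Sum = 13.
n = 11, so closeness = 10/13.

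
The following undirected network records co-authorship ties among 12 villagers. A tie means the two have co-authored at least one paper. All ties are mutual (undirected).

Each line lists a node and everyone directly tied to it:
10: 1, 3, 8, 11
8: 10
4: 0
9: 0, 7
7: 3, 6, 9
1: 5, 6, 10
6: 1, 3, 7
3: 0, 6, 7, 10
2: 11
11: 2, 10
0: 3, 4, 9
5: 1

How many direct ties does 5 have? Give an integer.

1

5 is directly tied to 1. That is 1 neighbor, so the degree of 5 is 1.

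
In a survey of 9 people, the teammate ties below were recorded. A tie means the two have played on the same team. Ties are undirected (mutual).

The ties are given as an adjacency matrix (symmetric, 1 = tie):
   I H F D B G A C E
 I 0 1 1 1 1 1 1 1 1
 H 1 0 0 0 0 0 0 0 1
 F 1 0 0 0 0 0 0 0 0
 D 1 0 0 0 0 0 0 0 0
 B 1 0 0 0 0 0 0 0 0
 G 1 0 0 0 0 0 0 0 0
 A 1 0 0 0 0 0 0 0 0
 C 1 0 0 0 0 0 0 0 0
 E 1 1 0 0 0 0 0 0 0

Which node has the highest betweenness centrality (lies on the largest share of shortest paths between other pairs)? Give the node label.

I

Unnormalized betweenness of each node: A:0, B:0, C:0, D:0, E:0, F:0, G:0, H:0, I:27.
I has the largest value, 27, making it the main broker — the node through which the most shortest paths run.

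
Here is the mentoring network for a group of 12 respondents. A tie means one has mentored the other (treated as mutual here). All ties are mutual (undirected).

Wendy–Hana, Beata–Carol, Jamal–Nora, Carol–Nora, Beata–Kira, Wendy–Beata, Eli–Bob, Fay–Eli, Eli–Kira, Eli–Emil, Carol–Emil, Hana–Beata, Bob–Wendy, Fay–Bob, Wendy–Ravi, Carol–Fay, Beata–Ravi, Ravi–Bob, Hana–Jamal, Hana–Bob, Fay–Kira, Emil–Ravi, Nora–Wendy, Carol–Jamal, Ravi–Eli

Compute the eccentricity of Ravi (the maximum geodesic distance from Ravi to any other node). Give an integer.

3

Distances from Ravi: Beata:1, Bob:1, Carol:2, Eli:1, Emil:1, Fay:2, Hana:2, Jamal:3, Kira:2, Nora:2, Wendy:1.
The largest is 3 (to Jamal), so the eccentricity of Ravi is 3.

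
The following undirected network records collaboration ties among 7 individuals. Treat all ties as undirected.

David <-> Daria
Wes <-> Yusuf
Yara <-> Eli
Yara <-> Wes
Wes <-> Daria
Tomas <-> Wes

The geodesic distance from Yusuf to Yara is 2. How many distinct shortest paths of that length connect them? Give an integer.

The shortest distance is 2, and the only length-2 path is Yusuf–Wes–Yara. So there is exactly 1 shortest path.

1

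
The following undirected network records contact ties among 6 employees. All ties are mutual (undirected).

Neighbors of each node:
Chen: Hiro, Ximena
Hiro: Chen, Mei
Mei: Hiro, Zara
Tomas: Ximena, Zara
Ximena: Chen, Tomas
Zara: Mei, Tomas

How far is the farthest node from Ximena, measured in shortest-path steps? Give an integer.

Distances from Ximena: Chen:1, Hiro:2, Mei:3, Tomas:1, Zara:2.
The largest is 3 (to Mei), so the eccentricity of Ximena is 3.

3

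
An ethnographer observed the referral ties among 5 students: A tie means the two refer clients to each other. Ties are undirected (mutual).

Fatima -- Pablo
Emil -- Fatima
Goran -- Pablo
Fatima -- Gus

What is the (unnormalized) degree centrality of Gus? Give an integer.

1

Gus is directly tied to Fatima. That is 1 neighbor, so the degree of Gus is 1.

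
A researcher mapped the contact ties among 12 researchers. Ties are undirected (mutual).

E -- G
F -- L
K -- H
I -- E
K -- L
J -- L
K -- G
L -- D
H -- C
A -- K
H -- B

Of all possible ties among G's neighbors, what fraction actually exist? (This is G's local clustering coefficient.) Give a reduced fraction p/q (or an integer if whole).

G's neighbors: E and K (k = 2).
Possible neighbor pairs: C(2,2) = 1. Edges among them: none → e = 0.
Clustering(G) = 0/1.

0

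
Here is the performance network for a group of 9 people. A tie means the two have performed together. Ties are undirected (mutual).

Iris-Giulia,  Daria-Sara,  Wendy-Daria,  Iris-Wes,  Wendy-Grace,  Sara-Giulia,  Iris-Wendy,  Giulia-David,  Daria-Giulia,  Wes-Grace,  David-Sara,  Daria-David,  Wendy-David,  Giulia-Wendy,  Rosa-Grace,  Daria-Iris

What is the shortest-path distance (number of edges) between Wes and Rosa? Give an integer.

2

One shortest route is Wes – Grace – Rosa, which uses 2 edges, and Wes and Rosa are not directly tied, so nothing shorter exists. So d(Wes,Rosa) = 2.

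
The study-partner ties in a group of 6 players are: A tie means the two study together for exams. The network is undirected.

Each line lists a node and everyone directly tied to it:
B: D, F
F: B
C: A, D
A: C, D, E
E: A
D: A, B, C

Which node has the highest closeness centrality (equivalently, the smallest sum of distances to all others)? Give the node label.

D

Farness (sum of distances to all others) for each node — A:8, B:9, C:9, D:7, E:12, F:13.
The smallest farness is 7, for D, so D has the highest closeness.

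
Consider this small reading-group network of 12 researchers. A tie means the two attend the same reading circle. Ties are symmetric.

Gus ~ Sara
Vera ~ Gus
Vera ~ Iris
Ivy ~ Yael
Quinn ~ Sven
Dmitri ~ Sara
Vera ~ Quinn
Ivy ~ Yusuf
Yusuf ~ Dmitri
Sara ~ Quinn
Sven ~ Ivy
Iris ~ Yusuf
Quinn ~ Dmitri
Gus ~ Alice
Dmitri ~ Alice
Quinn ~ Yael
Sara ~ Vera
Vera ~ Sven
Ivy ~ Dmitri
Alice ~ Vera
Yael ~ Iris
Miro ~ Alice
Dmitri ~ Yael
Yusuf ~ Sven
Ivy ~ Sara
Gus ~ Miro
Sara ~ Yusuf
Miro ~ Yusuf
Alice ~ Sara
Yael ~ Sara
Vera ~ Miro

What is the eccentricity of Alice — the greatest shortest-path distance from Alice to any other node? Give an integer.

Distances from Alice: Dmitri:1, Gus:1, Iris:2, Ivy:2, Miro:1, Quinn:2, Sara:1, Sven:2, Vera:1, Yael:2, Yusuf:2.
The largest is 2 (to Yusuf, Yael, Ivy, Quinn, Sven, and Iris), so the eccentricity of Alice is 2.

2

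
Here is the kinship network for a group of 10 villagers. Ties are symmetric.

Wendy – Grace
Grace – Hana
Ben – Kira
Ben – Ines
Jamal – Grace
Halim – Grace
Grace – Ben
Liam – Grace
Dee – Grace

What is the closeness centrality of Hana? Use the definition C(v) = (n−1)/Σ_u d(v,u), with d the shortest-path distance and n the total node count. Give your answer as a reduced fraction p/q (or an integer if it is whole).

Distances from Hana: Ben:2, Dee:2, Grace:1, Halim:2, Ines:3, Jamal:2, Kira:3, Liam:2, Wendy:2. Sum = 19.
n = 10, so closeness = 9/19.

9/19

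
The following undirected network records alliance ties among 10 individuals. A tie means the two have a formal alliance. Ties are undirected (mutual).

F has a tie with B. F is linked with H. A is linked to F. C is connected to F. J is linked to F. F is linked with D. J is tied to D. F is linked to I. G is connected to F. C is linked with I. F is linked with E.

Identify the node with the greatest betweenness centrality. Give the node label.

Unnormalized betweenness of each node: A:0, B:0, C:0, D:0, E:0, F:34, G:0, H:0, I:0, J:0.
F has the largest value, 34, making it the main broker — the node through which the most shortest paths run.

F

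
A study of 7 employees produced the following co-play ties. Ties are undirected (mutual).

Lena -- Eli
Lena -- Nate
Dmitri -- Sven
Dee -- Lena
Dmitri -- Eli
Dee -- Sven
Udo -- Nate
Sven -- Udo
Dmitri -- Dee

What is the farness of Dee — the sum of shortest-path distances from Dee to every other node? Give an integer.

Distances from Dee: Dmitri:1, Eli:2, Lena:1, Nate:2, Sven:1, Udo:2.
Sum = 1 + 2 + 1 + 2 + 1 + 2 = 9.

9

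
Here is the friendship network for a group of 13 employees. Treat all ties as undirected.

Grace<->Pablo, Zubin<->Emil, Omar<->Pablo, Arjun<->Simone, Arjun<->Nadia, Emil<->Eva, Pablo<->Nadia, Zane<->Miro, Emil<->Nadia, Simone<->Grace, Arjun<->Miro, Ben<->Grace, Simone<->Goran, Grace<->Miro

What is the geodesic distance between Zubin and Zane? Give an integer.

5

One shortest route is Zubin – Emil – Nadia – Arjun – Miro – Zane, which uses 5 edges, and at distance 4 from Zubin we only reach {Grace, Miro, Omar, Simone}, which does not include Zane. So d(Zubin,Zane) = 5.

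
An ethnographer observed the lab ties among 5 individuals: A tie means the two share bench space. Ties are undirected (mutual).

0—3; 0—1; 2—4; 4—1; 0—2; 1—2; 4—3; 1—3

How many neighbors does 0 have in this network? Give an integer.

0 is directly tied to 1, 2, and 3. That is 3 neighbors, so the degree of 0 is 3.

3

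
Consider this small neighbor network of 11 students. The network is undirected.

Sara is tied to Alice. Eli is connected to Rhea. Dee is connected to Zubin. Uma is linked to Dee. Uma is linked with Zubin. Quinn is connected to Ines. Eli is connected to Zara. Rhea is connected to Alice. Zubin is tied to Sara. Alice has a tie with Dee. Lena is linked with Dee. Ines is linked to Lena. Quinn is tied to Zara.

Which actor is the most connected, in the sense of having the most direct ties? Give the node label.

Dee

Degrees — Alice:3, Dee:4, Eli:2, Ines:2, Lena:2, Quinn:2, Rhea:2, Sara:2, Uma:2, Zara:2, Zubin:3.
The maximum is 4, attained only by Dee.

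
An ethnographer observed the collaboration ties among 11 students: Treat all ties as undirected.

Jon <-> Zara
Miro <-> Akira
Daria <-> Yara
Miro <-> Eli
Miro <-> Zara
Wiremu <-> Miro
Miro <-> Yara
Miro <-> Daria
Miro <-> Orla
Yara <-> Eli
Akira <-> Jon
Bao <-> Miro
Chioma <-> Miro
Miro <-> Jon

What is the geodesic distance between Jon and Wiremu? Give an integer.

2

One shortest route is Jon – Miro – Wiremu, which uses 2 edges, and Jon and Wiremu are not directly tied, so nothing shorter exists. So d(Jon,Wiremu) = 2.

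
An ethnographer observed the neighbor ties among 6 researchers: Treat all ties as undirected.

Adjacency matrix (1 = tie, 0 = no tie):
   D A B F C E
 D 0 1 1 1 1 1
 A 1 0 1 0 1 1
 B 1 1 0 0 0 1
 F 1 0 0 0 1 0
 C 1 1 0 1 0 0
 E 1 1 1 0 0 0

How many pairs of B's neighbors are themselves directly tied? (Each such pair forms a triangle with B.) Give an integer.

3

B's neighbors: A, D, and E.
Neighbor pairs that are themselves tied: B–A–D; B–A–E; B–D–E. Each forms one triangle with B, for 3 in total.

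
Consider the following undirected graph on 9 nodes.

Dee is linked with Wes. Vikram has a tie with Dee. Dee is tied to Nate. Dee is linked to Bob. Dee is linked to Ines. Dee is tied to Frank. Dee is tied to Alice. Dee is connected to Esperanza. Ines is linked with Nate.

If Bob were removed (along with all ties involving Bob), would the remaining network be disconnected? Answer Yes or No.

Even without Bob, every remaining node can still reach every other (the residual graph is connected), so Bob is not a cut vertex.

No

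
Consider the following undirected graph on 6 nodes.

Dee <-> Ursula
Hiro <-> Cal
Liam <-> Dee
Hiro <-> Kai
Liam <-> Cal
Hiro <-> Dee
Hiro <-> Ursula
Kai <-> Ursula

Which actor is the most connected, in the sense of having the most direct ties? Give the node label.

Degrees — Cal:2, Dee:3, Hiro:4, Kai:2, Liam:2, Ursula:3.
The maximum is 4, attained only by Hiro.

Hiro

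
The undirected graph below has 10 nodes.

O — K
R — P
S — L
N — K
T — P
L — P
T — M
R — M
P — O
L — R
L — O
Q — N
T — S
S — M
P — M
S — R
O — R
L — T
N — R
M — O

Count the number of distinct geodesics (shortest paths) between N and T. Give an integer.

4

The shortest distance is 3. The length-3 paths are: N–R–L–T; N–R–M–T; N–R–S–T; N–R–P–T.
That gives 4 distinct shortest paths.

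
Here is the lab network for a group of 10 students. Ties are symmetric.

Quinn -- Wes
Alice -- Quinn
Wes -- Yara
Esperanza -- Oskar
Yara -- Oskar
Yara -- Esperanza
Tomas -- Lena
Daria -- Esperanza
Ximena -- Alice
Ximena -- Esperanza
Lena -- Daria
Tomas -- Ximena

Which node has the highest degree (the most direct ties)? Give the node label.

Esperanza

Degrees — Alice:2, Daria:2, Esperanza:4, Lena:2, Oskar:2, Quinn:2, Tomas:2, Wes:2, Ximena:3, Yara:3.
The maximum is 4, attained only by Esperanza.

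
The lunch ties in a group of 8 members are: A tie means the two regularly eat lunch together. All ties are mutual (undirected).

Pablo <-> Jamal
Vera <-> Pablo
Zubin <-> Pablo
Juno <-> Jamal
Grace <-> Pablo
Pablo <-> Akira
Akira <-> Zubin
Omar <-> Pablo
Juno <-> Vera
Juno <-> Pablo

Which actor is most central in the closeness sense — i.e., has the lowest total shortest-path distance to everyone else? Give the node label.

Pablo

Farness (sum of distances to all others) for each node — Akira:12, Grace:13, Jamal:12, Juno:11, Omar:13, Pablo:7, Vera:12, Zubin:12.
The smallest farness is 7, for Pablo, so Pablo has the highest closeness.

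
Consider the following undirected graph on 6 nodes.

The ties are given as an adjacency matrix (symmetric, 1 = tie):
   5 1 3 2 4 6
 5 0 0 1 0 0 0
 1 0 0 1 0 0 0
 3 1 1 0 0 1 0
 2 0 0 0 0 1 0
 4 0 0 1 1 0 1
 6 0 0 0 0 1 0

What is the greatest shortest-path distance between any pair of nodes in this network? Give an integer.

Eccentricity of each node (its greatest distance to any other): 1:3, 2:3, 3:2, 4:2, 5:3, 6:3.
The maximum eccentricity is 3, realized for instance by the pair 5–2 via 5 – 3 – 4 – 2. So the diameter is 3.

3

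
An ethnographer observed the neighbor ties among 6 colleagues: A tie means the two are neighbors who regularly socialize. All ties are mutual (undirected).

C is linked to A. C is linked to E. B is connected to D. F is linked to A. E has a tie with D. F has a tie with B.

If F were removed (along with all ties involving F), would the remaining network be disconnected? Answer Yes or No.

No

Even without F, every remaining node can still reach every other (the residual graph is connected), so F is not a cut vertex.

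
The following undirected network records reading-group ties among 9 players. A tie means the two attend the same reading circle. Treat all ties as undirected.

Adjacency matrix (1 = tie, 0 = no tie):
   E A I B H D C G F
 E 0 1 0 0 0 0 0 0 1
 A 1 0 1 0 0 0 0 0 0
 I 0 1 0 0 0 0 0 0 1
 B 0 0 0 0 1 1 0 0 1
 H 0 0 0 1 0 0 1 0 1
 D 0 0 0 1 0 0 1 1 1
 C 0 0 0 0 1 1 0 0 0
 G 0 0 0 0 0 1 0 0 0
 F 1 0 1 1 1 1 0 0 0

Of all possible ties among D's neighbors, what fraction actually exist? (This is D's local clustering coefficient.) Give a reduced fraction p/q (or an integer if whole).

1/6

D's neighbors: B, C, F, and G (k = 4).
Possible neighbor pairs: C(4,2) = 6. Edges among them: B–F → e = 1.
Clustering(D) = 1/6.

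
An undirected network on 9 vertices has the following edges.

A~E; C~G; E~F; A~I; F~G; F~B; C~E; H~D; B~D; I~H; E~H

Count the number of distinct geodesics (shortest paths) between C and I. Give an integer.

2

The shortest distance is 3. The length-3 paths are: C–E–A–I; C–E–H–I.
That gives 2 distinct shortest paths.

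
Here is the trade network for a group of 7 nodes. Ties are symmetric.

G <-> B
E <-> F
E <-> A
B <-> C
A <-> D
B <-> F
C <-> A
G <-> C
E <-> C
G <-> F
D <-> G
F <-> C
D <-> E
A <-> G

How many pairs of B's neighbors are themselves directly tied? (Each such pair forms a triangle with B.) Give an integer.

B's neighbors: C, F, and G.
Neighbor pairs that are themselves tied: B–C–F; B–C–G; B–F–G. Each forms one triangle with B, for 3 in total.

3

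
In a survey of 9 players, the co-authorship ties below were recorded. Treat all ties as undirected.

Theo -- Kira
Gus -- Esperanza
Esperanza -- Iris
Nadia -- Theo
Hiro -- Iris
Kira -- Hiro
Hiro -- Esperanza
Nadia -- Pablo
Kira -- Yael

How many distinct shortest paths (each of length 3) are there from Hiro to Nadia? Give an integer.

The shortest distance is 3, and the only length-3 path is Hiro–Kira–Theo–Nadia. So there is exactly 1 shortest path.

1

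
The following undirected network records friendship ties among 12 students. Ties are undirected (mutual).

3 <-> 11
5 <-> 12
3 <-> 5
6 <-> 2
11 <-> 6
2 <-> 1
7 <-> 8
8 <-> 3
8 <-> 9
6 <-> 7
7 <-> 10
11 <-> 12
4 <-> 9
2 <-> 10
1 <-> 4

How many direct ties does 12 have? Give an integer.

2

12 is directly tied to 5 and 11. That is 2 neighbors, so the degree of 12 is 2.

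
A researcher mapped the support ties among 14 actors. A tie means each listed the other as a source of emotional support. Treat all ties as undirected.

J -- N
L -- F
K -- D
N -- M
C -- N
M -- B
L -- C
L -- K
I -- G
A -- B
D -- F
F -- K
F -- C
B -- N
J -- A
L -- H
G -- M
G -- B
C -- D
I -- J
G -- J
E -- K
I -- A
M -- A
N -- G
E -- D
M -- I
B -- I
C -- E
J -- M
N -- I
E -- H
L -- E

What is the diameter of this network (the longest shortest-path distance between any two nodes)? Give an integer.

Eccentricity of each node (its greatest distance to any other): A:5, B:4, C:3, D:4, E:4, F:4, G:4, H:5, I:4, J:4, K:5, L:4, M:4, N:3.
The maximum eccentricity is 5, realized for instance by the pair K–A via K – F – C – N – I – A. So the diameter is 5.

5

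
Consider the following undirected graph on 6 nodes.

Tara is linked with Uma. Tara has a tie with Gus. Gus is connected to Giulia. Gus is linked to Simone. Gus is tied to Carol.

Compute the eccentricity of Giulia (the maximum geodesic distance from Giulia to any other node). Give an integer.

Distances from Giulia: Carol:2, Gus:1, Simone:2, Tara:2, Uma:3.
The largest is 3 (to Uma), so the eccentricity of Giulia is 3.

3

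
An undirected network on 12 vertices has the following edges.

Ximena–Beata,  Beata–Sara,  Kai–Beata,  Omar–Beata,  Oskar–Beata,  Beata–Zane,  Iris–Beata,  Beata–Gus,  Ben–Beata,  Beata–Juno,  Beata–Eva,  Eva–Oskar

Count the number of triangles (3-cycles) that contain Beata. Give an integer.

Beata's neighbors: Ben, Eva, Gus, Iris, Juno, Kai, Omar, Oskar, Sara, Ximena, and Zane.
Neighbor pairs that are themselves tied: Beata–Eva–Oskar. Each forms one triangle with Beata, for 1 in total.

1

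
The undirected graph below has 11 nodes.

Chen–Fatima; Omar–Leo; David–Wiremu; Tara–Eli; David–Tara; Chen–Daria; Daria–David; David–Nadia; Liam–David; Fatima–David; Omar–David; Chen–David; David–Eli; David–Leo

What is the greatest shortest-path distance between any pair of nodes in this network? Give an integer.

2

Eccentricity of each node (its greatest distance to any other): Chen:2, Daria:2, David:1, Eli:2, Fatima:2, Leo:2, Liam:2, Nadia:2, Omar:2, Tara:2, Wiremu:2.
The maximum eccentricity is 2, realized for instance by the pair Omar–Fatima via Omar – David – Fatima. So the diameter is 2.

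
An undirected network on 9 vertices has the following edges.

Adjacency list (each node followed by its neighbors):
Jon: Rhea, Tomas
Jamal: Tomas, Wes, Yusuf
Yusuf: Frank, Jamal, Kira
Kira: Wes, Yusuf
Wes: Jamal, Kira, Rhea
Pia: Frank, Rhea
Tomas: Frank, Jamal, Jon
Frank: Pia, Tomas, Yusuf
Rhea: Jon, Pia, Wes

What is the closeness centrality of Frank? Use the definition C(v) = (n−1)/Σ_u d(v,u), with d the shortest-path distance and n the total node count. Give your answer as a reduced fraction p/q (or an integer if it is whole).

4/7

Distances from Frank: Jamal:2, Jon:2, Kira:2, Pia:1, Rhea:2, Tomas:1, Wes:3, Yusuf:1. Sum = 14.
n = 9, so closeness = 8/14 = 4/7.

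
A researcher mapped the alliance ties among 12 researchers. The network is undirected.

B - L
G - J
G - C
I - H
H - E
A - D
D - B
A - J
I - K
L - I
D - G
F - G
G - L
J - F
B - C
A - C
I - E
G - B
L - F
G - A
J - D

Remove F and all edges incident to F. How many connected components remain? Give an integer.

F's neighbors (G, J, and L) remain reachable from one another through other ties, so the rest of the network stays in one piece.

1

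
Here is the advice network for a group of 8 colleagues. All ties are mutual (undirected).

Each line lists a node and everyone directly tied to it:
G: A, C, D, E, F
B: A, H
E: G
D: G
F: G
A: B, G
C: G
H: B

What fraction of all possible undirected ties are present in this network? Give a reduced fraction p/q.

1/4

There are 7 edges and 8 nodes, so the maximum possible is C(8,2) = 28.
Density = 7/28 = 1/4.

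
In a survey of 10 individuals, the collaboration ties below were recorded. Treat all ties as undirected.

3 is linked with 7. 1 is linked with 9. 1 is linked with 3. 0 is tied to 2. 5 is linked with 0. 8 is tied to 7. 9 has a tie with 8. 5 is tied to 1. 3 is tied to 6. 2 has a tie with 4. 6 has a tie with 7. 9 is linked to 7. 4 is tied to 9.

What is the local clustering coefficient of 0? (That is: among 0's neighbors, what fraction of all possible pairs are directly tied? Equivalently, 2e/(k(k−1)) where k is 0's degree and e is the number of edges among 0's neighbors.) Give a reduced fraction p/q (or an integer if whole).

0's neighbors: 2 and 5 (k = 2).
Possible neighbor pairs: C(2,2) = 1. Edges among them: none → e = 0.
Clustering(0) = 0/1.

0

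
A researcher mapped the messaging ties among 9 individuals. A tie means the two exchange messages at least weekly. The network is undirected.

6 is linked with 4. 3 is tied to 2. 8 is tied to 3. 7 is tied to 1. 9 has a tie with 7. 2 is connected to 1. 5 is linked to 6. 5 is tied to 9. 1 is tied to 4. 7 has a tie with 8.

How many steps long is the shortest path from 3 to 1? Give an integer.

One shortest route is 3 – 2 – 1, which uses 2 edges, and 3 and 1 are not directly tied, so nothing shorter exists. So d(3,1) = 2.

2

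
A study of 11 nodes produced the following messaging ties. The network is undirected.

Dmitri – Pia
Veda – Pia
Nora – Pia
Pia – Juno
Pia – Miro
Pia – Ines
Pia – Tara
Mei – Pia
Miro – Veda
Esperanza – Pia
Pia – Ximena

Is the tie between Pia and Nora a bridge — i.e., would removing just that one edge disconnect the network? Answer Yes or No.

Without the Pia–Nora edge there is no alternate route between Pia and Nora, so the network disconnects. It is a bridge.

Yes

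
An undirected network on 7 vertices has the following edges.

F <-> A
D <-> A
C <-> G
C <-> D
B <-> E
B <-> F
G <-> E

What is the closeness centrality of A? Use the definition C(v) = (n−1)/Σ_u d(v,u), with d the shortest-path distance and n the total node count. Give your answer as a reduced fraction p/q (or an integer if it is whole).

1/2

Distances from A: B:2, C:2, D:1, E:3, F:1, G:3. Sum = 12.
n = 7, so closeness = 6/12 = 1/2.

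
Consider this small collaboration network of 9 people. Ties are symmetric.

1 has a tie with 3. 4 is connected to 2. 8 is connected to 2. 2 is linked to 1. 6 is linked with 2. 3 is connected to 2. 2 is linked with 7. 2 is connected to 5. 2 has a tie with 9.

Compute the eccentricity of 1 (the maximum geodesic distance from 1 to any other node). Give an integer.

Distances from 1: 2:1, 3:1, 4:2, 5:2, 6:2, 7:2, 8:2, 9:2.
The largest is 2 (to 6, 5, 9, 7, 8, and 4), so the eccentricity of 1 is 2.

2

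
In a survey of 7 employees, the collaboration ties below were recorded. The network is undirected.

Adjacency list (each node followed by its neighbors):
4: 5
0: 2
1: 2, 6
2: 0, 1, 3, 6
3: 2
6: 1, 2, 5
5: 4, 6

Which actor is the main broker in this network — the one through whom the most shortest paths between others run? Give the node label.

2

Unnormalized betweenness of each node: 0:0, 1:0, 2:9, 3:0, 4:0, 5:5, 6:8.
2 has the largest value, 9, making it the main broker — the node through which the most shortest paths run.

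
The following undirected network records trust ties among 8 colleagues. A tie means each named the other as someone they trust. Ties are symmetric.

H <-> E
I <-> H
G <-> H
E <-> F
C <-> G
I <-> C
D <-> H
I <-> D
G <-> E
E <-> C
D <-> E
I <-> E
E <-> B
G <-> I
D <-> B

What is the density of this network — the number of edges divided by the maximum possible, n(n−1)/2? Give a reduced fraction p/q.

There are 15 edges and 8 nodes, so the maximum possible is C(8,2) = 28.
Density = 15/28.

15/28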